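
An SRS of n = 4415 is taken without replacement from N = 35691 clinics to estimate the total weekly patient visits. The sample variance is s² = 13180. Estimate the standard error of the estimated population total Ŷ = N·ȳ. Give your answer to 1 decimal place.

Var(Ŷ) = N²·Var(ȳ) = N²·(1 − n/N)·s²/n.
f = 4415/35691 = 0.12370065; Var(ȳ) = 0.87629935·13180/4415 = 2.6159967.
Var(Ŷ) = 35691² · 2.6159967 = 3.3323808 × 10^9.
SE(Ŷ) = √(3.3323808 × 10^9) = 57726.8.

57726.8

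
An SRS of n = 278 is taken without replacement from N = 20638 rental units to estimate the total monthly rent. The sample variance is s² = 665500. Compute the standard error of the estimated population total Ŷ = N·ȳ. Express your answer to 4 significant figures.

Var(Ŷ) = N²·Var(ȳ) = N²·(1 − n/N)·s²/n.
f = 278/20638 = 0.01347030; Var(ȳ) = 0.98652970·665500/278 = 2361.6386.
Var(Ŷ) = 20638² · 2361.6386 = 1.0058857 × 10^12.
SE(Ŷ) = √(1.0058857 × 10^12) = 1.003 × 10^6.

1.003 × 10^6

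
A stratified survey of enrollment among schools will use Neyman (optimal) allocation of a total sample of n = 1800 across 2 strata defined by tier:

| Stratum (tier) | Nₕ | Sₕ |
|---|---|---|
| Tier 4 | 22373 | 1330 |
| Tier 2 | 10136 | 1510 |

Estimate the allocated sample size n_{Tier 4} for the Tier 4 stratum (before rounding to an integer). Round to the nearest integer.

Neyman allocation: nₕ = n·NₕSₕ / Σⱼ NⱼSⱼ.
Σ NⱼSⱼ = 22373·1330 + 10136·1510 = 4.506145 × 10^7.
n_{Tier 4} = 1800·22373·1330 / (4.506145 × 10^7) = 1189.

1189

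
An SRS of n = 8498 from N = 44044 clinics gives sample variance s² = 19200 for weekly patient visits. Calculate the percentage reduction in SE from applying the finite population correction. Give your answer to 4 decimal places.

f = n/N = 8498/44044 = 0.19294342.
SE_no-fpc = √(s²/n) = 1.5031151; SE_fpc = √((1−f)s²/n) = 1.3503435.
Ratio = √(1−f) = 0.89836328. Reduction = 100·(1 − 0.89836328) = 10.1637%.

10.1637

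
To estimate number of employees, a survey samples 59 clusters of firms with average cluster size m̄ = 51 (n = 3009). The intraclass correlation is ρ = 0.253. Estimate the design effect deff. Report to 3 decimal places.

deff = 1 + (51 − 1)·0.253 = 1 + 12.65 = 13.65.

13.650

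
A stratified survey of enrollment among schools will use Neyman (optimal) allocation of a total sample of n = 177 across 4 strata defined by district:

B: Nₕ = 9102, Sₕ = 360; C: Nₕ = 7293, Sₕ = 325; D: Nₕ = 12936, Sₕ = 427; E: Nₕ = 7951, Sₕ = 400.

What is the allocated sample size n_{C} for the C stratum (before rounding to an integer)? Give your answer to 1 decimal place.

29.2

Neyman allocation: nₕ = n·NₕSₕ / Σⱼ NⱼSⱼ.
Σ NⱼSⱼ = 9102·360 + 7293·325 + 12936·427 + 7951·400 = 1.4351017 × 10^7.
n_{C} = 177·7293·325 / (1.4351017 × 10^7) = 29.2.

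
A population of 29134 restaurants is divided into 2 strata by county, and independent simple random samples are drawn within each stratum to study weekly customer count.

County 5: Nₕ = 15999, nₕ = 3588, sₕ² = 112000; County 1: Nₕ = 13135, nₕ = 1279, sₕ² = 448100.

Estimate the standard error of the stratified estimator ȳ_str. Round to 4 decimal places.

Var(ȳ_str) = Σₕ Wₕ²(1 − fₕ)sₕ²/nₕ with Wₕ = Nₕ/N, N = 29134.
County 5: Wₕ = 0.54915219; term = 0.54915219²·(1 − 0.22426402)·112000/3588 = 7.3023891.
County 1: Wₕ = 0.45084781; term = 0.45084781²·(1 − 0.09737343)·448100/1279 = 64.279492.
Sum = 71.581881.
SE = √(71.581881) = 8.4606.

8.4606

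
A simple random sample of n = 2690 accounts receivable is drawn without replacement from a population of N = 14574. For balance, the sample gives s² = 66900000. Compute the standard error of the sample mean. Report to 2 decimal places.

Under SRS without replacement, Var(ȳ) = (1 − f)·s²/n with f = n/N = 2690/14574 = 0.18457527.
Var(ȳ) = (1 − 0.18457527)·66900000/2690 = 0.81542473·24869.888 = 20279.522.
SE(ȳ) = √(20279.522) = 142.41.

142.41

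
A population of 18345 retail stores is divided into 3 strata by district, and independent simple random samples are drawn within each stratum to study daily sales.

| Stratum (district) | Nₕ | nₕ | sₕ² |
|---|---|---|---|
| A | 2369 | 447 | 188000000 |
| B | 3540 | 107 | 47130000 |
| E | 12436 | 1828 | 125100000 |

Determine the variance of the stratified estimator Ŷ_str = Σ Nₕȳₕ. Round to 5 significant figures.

1.6296 × 10^13

Var(Ŷ_str) = Σₕ Nₕ²(1 − fₕ)sₕ²/nₕ.
A: 2369²·(1 − 447/2369)·188000000/447 = 1.915 × 10^12.
B: 3540²·(1 − 107/3540)·47130000/107 = 5.3529197 × 10^12.
E: 12436²·(1 − 1828/12436)·125100000/1828 = 9.0280788 × 10^12.
Sum = 1.6295999 × 10^13.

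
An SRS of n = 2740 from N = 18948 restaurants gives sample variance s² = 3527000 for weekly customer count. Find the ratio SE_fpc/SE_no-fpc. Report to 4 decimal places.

0.9249

f = n/N = 2740/18948 = 0.14460629.
SE_no-fpc = √(s²/n) = 35.877936; SE_fpc = √((1−f)s²/n) = 33.182605.
Ratio = √(1−f) = 0.92487497.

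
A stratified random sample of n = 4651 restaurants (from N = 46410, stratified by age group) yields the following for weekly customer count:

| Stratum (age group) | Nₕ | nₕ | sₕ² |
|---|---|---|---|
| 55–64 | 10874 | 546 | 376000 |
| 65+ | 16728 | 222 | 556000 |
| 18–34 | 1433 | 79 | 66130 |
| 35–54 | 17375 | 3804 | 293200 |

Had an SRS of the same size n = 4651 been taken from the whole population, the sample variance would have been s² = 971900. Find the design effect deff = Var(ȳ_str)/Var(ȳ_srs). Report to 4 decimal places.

1.9474

Var(ȳ_str) = Σ Wₕ²(1−fₕ)sₕ²/nₕ with Wₕ = Nₕ/46410:
  55–64: (10874/46410)²·(1−546/10874)·376000/546 = 35.906876
  65+: (16728/46410)²·(1−222/16728)·556000/222 = 321.05877
  18–34: (1433/46410)²·(1−79/1433)·66130/79 = 0.75407258
  35–54: (17375/46410)²·(1−3804/17375)·293200/3804 = 8.4379507
  → Var(ȳ_str) = 366.15767.
Var(ȳ_srs) = (1 − 4651/46410)·971900/4651 = 188.02421.
deff = 366.15767 / 188.02421 = 1.9474.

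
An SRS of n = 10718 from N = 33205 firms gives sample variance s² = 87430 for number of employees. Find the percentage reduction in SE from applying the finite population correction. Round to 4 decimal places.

17.7068

f = n/N = 10718/33205 = 0.32278271.
SE_no-fpc = √(s²/n) = 2.8560997; SE_fpc = √((1−f)s²/n) = 2.3503762.
Ratio = √(1−f) = 0.82293213. Reduction = 100·(1 − 0.82293213) = 17.7068%.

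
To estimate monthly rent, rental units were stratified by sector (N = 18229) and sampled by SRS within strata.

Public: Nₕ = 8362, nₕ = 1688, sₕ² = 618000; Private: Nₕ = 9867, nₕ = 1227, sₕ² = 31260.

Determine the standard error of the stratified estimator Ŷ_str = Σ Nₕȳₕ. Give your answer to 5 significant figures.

150350

Var(Ŷ_str) = Σₕ Nₕ²(1 − fₕ)sₕ²/nₕ.
Public: 8362²·(1 − 1688/8362)·618000/1688 = 2.0432071 × 10^10.
Private: 9867²·(1 − 1227/9867)·31260/1227 = 2.1719173 × 10^9.
Sum = 2.2603988 × 10^10.
SE = √(2.2603988 × 10^10) = 150350.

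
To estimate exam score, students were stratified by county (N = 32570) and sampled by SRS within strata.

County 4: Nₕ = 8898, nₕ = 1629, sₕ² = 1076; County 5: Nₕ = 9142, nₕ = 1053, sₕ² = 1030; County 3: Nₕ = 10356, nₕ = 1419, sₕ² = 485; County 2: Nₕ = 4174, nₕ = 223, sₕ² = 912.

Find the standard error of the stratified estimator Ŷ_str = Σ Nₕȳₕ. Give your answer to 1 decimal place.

14633.4

Var(Ŷ_str) = Σₕ Nₕ²(1 − fₕ)sₕ²/nₕ.
County 4: 8898²·(1 − 1629/8898)·1076/1629 = 4.2722657 × 10^7.
County 5: 9142²·(1 − 1053/9142)·1030/1053 = 7.2334404 × 10^7.
County 3: 10356²·(1 − 1419/10356)·485/1419 = 3.1633201 × 10^7.
County 2: 4174²·(1 − 223/4174)·912/223 = 6.7444952 × 10^7.
Sum = 2.1413521 × 10^8.
SE = √(2.1413521 × 10^8) = 14633.4.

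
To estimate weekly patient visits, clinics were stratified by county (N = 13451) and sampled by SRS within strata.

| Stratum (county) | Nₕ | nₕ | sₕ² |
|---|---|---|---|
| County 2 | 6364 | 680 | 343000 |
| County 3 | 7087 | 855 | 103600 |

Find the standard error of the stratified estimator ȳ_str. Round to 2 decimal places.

11.42

Var(ȳ_str) = Σₕ Wₕ²(1 − fₕ)sₕ²/nₕ with Wₕ = Nₕ/N, N = 13451.
County 2: Wₕ = 0.47312467; term = 0.47312467²·(1 − 0.10685104)·343000/680 = 100.84638.
County 3: Wₕ = 0.52687533; term = 0.52687533²·(1 − 0.12064343)·103600/855 = 29.578379.
Sum = 130.42476.
SE = √(130.42476) = 11.42.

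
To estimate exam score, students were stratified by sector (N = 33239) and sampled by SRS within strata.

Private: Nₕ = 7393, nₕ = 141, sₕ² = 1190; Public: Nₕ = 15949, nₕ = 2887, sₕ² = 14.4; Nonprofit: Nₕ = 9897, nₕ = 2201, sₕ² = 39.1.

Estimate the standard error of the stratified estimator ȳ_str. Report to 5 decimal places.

0.64165

Var(ȳ_str) = Σₕ Wₕ²(1 − fₕ)sₕ²/nₕ with Wₕ = Nₕ/N, N = 33239.
Private: Wₕ = 0.22241945; term = 0.22241945²·(1 − 0.01907210)·1190/141 = 0.40955332.
Public: Wₕ = 0.47982791; term = 0.47982791²·(1 − 0.18101448)·14.4/2887 = 9.4050898 × 10^-4.
Nonprofit: Wₕ = 0.29775264; term = 0.29775264²·(1 − 0.22239062)·39.1/2201 = 0.0012246992.
Sum = 0.41171853.
SE = √(0.41171853) = 0.64165.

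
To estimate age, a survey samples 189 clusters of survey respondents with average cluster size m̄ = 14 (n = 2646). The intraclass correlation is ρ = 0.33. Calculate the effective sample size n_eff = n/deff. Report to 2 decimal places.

deff = 1 + (14 − 1)·0.33 = 1 + 4.29 = 5.29.
n_eff = 2646 / 5.29 = 500.19.

500.19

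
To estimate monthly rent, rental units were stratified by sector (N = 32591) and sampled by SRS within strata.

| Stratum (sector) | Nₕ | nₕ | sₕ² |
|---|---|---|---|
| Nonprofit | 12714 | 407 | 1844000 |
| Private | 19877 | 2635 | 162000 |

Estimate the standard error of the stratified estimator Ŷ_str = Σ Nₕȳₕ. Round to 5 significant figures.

854400

Var(Ŷ_str) = Σₕ Nₕ²(1 − fₕ)sₕ²/nₕ.
Nonprofit: 12714²·(1 − 407/12714)·1844000/407 = 7.0892602 × 10^11.
Private: 19877²·(1 − 2635/19877)·162000/2635 = 2.1070405 × 10^10.
Sum = 7.2999643 × 10^11.
SE = √(7.2999643 × 10^11) = 854400.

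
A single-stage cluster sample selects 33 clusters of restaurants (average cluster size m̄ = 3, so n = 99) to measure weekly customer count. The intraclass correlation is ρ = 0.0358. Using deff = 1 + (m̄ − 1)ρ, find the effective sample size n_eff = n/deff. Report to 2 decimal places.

deff = 1 + (3 − 1)·0.0358 = 1 + 0.0716 = 1.0716.
n_eff = 99 / 1.0716 = 92.39.

92.39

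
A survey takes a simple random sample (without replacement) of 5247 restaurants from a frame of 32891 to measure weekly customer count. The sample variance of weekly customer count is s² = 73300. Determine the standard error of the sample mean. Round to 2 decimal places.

3.43

Under SRS without replacement, Var(ȳ) = (1 − f)·s²/n with f = n/N = 5247/32891 = 0.15952692.
Var(ȳ) = (1 − 0.15952692)·73300/5247 = 0.84047308·13.969888 = 11.741314.
SE(ȳ) = √(11.741314) = 3.43.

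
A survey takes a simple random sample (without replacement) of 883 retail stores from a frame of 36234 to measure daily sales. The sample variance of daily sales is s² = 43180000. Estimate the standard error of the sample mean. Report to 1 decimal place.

Under SRS without replacement, Var(ȳ) = (1 − f)·s²/n with f = n/N = 883/36234 = 0.02436938.
Var(ȳ) = (1 − 0.02436938)·43180000/883 = 0.97563062·48901.472 = 47709.774.
SE(ȳ) = √(47709.774) = 218.4.

218.4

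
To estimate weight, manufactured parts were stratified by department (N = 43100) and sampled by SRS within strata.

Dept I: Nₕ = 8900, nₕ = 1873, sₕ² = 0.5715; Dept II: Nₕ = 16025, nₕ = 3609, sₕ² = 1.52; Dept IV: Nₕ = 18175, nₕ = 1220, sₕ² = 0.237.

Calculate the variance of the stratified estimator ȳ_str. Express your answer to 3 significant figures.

Var(ȳ_str) = Σₕ Wₕ²(1 − fₕ)sₕ²/nₕ with Wₕ = Nₕ/N, N = 43100.
Dept I: Wₕ = 0.20649652; term = 0.20649652²·(1 − 0.21044944)·0.5715/1873 = 1.0272683 × 10^-5.
Dept II: Wₕ = 0.37180974; term = 0.37180974²·(1 − 0.22521061)·1.52/3609 = 4.5110943 × 10^-5.
Dept IV: Wₕ = 0.42169374; term = 0.42169374²·(1 − 0.06712517)·0.237/1220 = 3.2225984 × 10^-5.
Sum = 8.760961 × 10^-5.

8.76 × 10^-5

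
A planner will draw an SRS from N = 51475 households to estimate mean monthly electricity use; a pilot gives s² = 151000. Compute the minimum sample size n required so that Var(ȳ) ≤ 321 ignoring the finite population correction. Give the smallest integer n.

Without fpc, n₀ = s²/D = 151000/321 = 470.4050.
Rounding up, n = 471.

471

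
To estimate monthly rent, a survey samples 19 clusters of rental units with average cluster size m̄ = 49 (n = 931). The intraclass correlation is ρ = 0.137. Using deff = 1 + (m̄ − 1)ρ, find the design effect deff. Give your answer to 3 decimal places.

7.576

deff = 1 + (49 − 1)·0.137 = 1 + 6.576 = 7.576.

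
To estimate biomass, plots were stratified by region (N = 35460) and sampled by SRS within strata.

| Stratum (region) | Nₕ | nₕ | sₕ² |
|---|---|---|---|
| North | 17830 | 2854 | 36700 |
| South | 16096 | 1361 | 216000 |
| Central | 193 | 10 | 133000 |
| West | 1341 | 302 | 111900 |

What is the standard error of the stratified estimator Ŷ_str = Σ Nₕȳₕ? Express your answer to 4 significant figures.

Var(Ŷ_str) = Σₕ Nₕ²(1 − fₕ)sₕ²/nₕ.
North: 17830²·(1 − 2854/17830)·36700/2854 = 3.4336757 × 10^9.
South: 16096²·(1 − 1361/16096)·216000/1361 = 3.7641223 × 10^10.
Central: 193²·(1 − 10/193)·133000/10 = 4.697427 × 10^8.
West: 1341²·(1 − 302/1341)·111900/302 = 5.162588 × 10^8.
Sum = 4.20609 × 10^10.
SE = √(4.20609 × 10^10) = 205100.

205100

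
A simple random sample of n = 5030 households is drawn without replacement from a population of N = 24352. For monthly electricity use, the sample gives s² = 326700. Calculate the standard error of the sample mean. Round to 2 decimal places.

7.18

Under SRS without replacement, Var(ȳ) = (1 − f)·s²/n with f = n/N = 5030/24352 = 0.20655388.
Var(ȳ) = (1 − 0.20655388)·326700/5030 = 0.79344612·64.950298 = 51.534562.
SE(ȳ) = √(51.534562) = 7.18.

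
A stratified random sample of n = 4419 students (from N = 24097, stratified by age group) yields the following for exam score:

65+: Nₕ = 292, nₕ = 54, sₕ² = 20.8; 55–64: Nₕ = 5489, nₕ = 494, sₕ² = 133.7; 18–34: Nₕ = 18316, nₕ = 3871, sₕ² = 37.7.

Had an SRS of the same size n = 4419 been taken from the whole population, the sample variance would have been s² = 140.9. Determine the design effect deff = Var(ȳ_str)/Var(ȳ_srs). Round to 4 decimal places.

0.6630

Var(ȳ_str) = Σ Wₕ²(1−fₕ)sₕ²/nₕ with Wₕ = Nₕ/24097:
  65+: (292/24097)²·(1−54/292)·20.8/54 = 4.6100266 × 10^-5
  55–64: (5489/24097)²·(1−494/5489)·133.7/494 = 0.012779305
  18–34: (18316/24097)²·(1−3871/18316)·37.7/3871 = 0.0044375208
  → Var(ȳ_str) = 0.017262926.
Var(ȳ_srs) = (1 − 4419/24097)·140.9/4419 = 0.026037841.
deff = 0.017262926 / 0.026037841 = 0.6630.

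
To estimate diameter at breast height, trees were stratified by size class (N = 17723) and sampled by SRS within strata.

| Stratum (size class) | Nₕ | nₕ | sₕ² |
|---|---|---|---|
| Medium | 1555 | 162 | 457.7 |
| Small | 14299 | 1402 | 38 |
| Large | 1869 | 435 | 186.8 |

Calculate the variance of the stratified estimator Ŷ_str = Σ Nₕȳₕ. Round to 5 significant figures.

Var(Ŷ_str) = Σₕ Nₕ²(1 − fₕ)sₕ²/nₕ.
Medium: 1555²·(1 − 162/1555)·457.7/162 = 6.1199434 × 10^6.
Small: 14299²·(1 − 1402/14299)·38/1402 = 4.9983878 × 10^6.
Large: 1869²·(1 − 435/1869)·186.8/435 = 1.1509225 × 10^6.
Sum = 1.2269254 × 10^7.

1.2269 × 10^7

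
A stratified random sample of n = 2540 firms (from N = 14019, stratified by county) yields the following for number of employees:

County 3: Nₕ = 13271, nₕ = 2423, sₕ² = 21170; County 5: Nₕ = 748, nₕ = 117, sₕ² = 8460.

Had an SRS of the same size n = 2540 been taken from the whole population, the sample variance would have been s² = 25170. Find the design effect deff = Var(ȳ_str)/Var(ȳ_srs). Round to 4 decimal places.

Var(ȳ_str) = Σ Wₕ²(1−fₕ)sₕ²/nₕ with Wₕ = Nₕ/14019:
  County 3: (13271/14019)²·(1−2423/13271)·21170/2423 = 6.4000991
  County 5: (748/14019)²·(1−117/748)·8460/117 = 0.17365264
  → Var(ȳ_str) = 6.5737517.
Var(ȳ_srs) = (1 − 2540/14019)·25170/2540 = 8.1140283.
deff = 6.5737517 / 8.1140283 = 0.8102.

0.8102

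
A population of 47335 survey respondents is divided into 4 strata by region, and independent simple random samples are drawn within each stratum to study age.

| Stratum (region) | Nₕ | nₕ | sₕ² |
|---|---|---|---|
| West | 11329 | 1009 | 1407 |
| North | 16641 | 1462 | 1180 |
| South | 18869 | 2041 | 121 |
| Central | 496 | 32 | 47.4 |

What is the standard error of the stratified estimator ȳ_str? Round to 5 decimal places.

Var(ȳ_str) = Σₕ Wₕ²(1 − fₕ)sₕ²/nₕ with Wₕ = Nₕ/N, N = 47335.
West: Wₕ = 0.23933664; term = 0.23933664²·(1 − 0.08906347)·1407/1009 = 0.072762807.
North: Wₕ = 0.35155804; term = 0.35155804²·(1 − 0.08785530)·1180/1462 = 0.090989746.
South: Wₕ = 0.39862681; term = 0.39862681²·(1 − 0.10816683)·121/2041 = 0.0084015418.
Central: Wₕ = 0.01047850; term = 0.01047850²·(1 − 0.06451613)·47.4/32 = 1.5214695 × 10^-4.
Sum = 0.17230624.
SE = √(0.17230624) = 0.41510.

0.41510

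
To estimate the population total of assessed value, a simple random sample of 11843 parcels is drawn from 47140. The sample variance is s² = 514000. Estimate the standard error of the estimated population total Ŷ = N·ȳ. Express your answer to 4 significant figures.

Var(Ŷ) = N²·Var(ȳ) = N²·(1 − n/N)·s²/n.
f = 11843/47140 = 0.25123038; Var(ȳ) = 0.74876962·514000/11843 = 32.497474.
Var(Ŷ) = 47140² · 32.497474 = 7.2215224 × 10^10.
SE(Ŷ) = √(7.2215224 × 10^10) = 268700.

268700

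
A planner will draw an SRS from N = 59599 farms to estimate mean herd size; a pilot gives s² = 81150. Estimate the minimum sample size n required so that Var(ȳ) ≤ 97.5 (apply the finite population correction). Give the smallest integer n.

821

Without fpc, n₀ = s²/D = 81150/97.5 = 832.3077.
With fpc, (1 − n/N)·s²/n ≤ D requires n ≥ n₀/(1 + n₀/N) = 832.3077/(1 + 832.3077/59599) = 820.8445.
Rounding up, n = 821.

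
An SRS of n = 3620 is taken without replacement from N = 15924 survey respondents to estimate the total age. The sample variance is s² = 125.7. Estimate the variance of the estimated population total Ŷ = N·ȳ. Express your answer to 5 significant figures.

6.8034 × 10^6

Var(Ŷ) = N²·Var(ȳ) = N²·(1 − n/N)·s²/n.
f = 3620/15924 = 0.22732982; Var(ȳ) = 0.77267018·125.7/3620 = 0.026830012.
Var(Ŷ) = 15924² · 0.026830012 = 6.8033875 × 10^6.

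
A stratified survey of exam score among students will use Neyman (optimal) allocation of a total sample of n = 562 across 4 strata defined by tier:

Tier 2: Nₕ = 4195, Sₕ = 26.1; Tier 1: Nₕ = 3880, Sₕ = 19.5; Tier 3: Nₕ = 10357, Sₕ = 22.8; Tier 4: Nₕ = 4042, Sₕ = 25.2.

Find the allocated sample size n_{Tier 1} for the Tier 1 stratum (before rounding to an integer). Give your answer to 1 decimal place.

81.3

Neyman allocation: nₕ = n·NₕSₕ / Σⱼ NⱼSⱼ.
Σ NⱼSⱼ = 4195·26.1 + 3880·19.5 + 10357·22.8 + 4042·25.2 = 523147.5.
n_{Tier 1} = 562·3880·19.5 / 523147.5 = 81.3.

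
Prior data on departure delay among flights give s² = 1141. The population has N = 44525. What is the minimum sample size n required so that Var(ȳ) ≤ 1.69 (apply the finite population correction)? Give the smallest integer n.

Without fpc, n₀ = s²/D = 1141/1.69 = 675.1479.
With fpc, (1 − n/N)·s²/n ≤ D requires n ≥ n₀/(1 + n₀/N) = 675.1479/(1 + 675.1479/44525) = 665.0633.
Rounding up, n = 666.

666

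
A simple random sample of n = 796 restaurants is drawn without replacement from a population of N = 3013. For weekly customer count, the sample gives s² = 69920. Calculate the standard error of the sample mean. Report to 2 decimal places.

Under SRS without replacement, Var(ȳ) = (1 − f)·s²/n with f = n/N = 796/3013 = 0.26418852.
Var(ȳ) = (1 − 0.26418852)·69920/796 = 0.73581148·87.839196 = 64.633089.
SE(ȳ) = √(64.633089) = 8.04.

8.04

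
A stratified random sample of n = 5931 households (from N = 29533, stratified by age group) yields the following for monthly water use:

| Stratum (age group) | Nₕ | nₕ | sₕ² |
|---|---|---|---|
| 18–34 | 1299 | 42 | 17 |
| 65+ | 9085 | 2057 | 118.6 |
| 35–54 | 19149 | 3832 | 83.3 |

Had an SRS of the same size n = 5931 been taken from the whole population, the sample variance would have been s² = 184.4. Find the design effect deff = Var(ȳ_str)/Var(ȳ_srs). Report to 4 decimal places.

Var(ȳ_str) = Σ Wₕ²(1−fₕ)sₕ²/nₕ with Wₕ = Nₕ/29533:
  18–34: (1299/29533)²·(1−42/1299)·17/42 = 7.5775521 × 10^-4
  65+: (9085/29533)²·(1−2057/9085)·118.6/2057 = 0.0042207726
  35–54: (19149/29533)²·(1−3832/19149)·83.3/3832 = 0.0073101145
  → Var(ȳ_str) = 0.012288642.
Var(ȳ_srs) = (1 − 5931/29533)·184.4/5931 = 0.024847016.
deff = 0.012288642 / 0.024847016 = 0.4946.

0.4946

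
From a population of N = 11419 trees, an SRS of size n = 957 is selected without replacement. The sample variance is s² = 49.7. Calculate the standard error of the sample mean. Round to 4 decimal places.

0.2181

Under SRS without replacement, Var(ȳ) = (1 − f)·s²/n with f = n/N = 957/11419 = 0.08380769.
Var(ȳ) = (1 − 0.08380769)·49.7/957 = 0.91619231·0.051933124 = 0.047580729.
SE(ȳ) = √(0.047580729) = 0.2181.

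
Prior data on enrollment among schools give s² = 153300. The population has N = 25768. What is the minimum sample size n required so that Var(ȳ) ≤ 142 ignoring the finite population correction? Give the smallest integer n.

1080

Without fpc, n₀ = s²/D = 153300/142 = 1079.5775.
Rounding up, n = 1080.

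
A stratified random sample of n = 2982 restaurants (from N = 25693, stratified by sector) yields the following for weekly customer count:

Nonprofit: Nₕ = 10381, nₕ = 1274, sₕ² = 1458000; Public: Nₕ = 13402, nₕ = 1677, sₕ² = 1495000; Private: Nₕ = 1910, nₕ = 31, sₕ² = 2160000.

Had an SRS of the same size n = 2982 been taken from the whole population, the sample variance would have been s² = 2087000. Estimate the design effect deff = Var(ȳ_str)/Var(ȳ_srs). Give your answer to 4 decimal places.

Var(ȳ_str) = Σ Wₕ²(1−fₕ)sₕ²/nₕ with Wₕ = Nₕ/25693:
  Nonprofit: (10381/25693)²·(1−1274/10381)·1458000/1274 = 163.89775
  Public: (13402/25693)²·(1−1677/13402)·1495000/1677 = 212.20761
  Private: (1910/25693)²·(1−31/1910)·2160000/31 = 378.81099
  → Var(ȳ_str) = 754.91635.
Var(ȳ_srs) = (1 − 2982/25693)·2087000/2982 = 618.63751.
deff = 754.91635 / 618.63751 = 1.2203.

1.2203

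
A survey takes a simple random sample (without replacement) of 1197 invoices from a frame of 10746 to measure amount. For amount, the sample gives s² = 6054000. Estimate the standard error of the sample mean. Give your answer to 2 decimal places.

67.04

Under SRS without replacement, Var(ȳ) = (1 − f)·s²/n with f = n/N = 1197/10746 = 0.11139028.
Var(ȳ) = (1 − 0.11139028)·6054000/1197 = 0.88860972·5057.6441 = 4494.2717.
SE(ȳ) = √(4494.2717) = 67.04.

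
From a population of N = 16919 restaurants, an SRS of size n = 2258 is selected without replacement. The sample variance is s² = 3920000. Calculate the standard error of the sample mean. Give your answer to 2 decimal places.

38.79

Under SRS without replacement, Var(ȳ) = (1 − f)·s²/n with f = n/N = 2258/16919 = 0.13345942.
Var(ȳ) = (1 − 0.13345942)·3920000/2258 = 0.86654058·1736.0496 = 1504.3574.
SE(ȳ) = √(1504.3574) = 38.79.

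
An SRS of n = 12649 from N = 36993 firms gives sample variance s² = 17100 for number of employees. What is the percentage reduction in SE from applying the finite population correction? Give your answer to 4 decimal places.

f = n/N = 12649/36993 = 0.34192955.
SE_no-fpc = √(s²/n) = 1.1627061; SE_fpc = √((1−f)s²/n) = 0.94320513.
Ratio = √(1−f) = 0.81121541. Reduction = 100·(1 − 0.81121541) = 18.8785%.

18.8785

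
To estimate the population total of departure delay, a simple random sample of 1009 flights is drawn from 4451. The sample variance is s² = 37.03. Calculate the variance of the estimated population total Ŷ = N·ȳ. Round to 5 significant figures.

562250

Var(Ŷ) = N²·Var(ȳ) = N²·(1 − n/N)·s²/n.
f = 1009/4451 = 0.22669063; Var(ȳ) = 0.77330937·37.03/1009 = 0.028380224.
Var(Ŷ) = 4451² · 0.028380224 = 562252.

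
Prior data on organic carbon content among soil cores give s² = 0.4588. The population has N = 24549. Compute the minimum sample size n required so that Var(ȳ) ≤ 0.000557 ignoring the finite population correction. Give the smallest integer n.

Without fpc, n₀ = s²/D = 0.4588/0.000557 = 823.6984.
Rounding up, n = 824.

824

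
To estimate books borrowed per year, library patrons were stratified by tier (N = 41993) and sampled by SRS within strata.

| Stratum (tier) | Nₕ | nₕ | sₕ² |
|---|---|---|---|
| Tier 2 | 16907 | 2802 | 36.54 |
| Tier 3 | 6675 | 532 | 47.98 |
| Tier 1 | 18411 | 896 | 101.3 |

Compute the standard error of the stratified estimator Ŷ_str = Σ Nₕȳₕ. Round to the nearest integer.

6578

Var(Ŷ_str) = Σₕ Nₕ²(1 − fₕ)sₕ²/nₕ.
Tier 2: 16907²·(1 − 2802/16907)·36.54/2802 = 3.1098544 × 10^6.
Tier 3: 6675²·(1 − 532/6675)·47.98/532 = 3.6981149 × 10^6.
Tier 1: 18411²·(1 − 896/18411)·101.3/896 = 3.6457674 × 10^7.
Sum = 4.3265643 × 10^7.
SE = √(4.3265643 × 10^7) = 6578.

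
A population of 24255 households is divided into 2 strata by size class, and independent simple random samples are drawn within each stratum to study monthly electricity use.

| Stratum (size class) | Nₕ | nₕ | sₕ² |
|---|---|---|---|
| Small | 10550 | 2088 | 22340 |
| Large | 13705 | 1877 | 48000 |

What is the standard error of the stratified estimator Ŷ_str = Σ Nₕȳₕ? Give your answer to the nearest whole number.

Var(Ŷ_str) = Σₕ Nₕ²(1 − fₕ)sₕ²/nₕ.
Small: 10550²·(1 − 2088/10550)·22340/2088 = 9.5516446 × 10^8.
Large: 13705²·(1 − 1877/13705)·48000/1877 = 4.1454084 × 10^9.
Sum = 5.1005729 × 10^9.
SE = √(5.1005729 × 10^9) = 71418.

71418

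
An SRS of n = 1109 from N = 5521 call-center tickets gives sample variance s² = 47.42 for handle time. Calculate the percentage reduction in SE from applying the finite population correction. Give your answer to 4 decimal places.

10.6059

f = n/N = 1109/5521 = 0.20086941.
SE_no-fpc = √(s²/n) = 0.20678308; SE_fpc = √((1−f)s²/n) = 0.18485188.
Ratio = √(1−f) = 0.89394105. Reduction = 100·(1 − 0.89394105) = 10.6059%.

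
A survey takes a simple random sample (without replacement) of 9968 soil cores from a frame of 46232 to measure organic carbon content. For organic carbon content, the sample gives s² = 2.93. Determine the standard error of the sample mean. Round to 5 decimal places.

Under SRS without replacement, Var(ȳ) = (1 − f)·s²/n with f = n/N = 9968/46232 = 0.21560824.
Var(ȳ) = (1 − 0.21560824)·2.93/9968 = 0.78439176·2.9394061 × 10^-4 = 2.3056459 × 10^-4.
SE(ȳ) = √(2.3056459 × 10^-4) = 0.01518.

0.01518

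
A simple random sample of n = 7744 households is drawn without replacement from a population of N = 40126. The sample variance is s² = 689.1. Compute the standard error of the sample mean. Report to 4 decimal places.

Under SRS without replacement, Var(ȳ) = (1 − f)·s²/n with f = n/N = 7744/40126 = 0.19299207.
Var(ȳ) = (1 − 0.19299207)·689.1/7744 = 0.80700793·0.088985021 = 0.071811617.
SE(ȳ) = √(0.071811617) = 0.2680.

0.2680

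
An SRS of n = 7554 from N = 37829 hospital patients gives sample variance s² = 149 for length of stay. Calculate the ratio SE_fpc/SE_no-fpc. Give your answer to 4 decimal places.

0.8946

f = n/N = 7554/37829 = 0.19968807.
SE_no-fpc = √(s²/n) = 0.14044447; SE_fpc = √((1−f)s²/n) = 0.12564184.
Ratio = √(1−f) = 0.89460155.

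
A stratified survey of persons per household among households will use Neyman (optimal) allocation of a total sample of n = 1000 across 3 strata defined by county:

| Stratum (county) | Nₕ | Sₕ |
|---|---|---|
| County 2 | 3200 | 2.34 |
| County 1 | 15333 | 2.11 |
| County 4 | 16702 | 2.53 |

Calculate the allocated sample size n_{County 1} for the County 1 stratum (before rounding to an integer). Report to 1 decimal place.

Neyman allocation: nₕ = n·NₕSₕ / Σⱼ NⱼSⱼ.
Σ NⱼSⱼ = 3200·2.34 + 15333·2.11 + 16702·2.53 = 82096.69.
n_{County 1} = 1000·15333·2.11 / 82096.69 = 394.1.

394.1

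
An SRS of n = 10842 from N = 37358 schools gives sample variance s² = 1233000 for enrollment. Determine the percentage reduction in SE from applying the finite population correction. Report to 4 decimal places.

15.7515

f = n/N = 10842/37358 = 0.29021896.
SE_no-fpc = √(s²/n) = 10.664165; SE_fpc = √((1−f)s²/n) = 8.984399.
Ratio = √(1−f) = 0.84248504. Reduction = 100·(1 − 0.84248504) = 15.7515%.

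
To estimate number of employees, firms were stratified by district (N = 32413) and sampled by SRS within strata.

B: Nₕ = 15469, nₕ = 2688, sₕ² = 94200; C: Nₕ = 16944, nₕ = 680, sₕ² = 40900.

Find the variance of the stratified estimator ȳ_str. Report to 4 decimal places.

Var(ȳ_str) = Σₕ Wₕ²(1 − fₕ)sₕ²/nₕ with Wₕ = Nₕ/N, N = 32413.
B: Wₕ = 0.47724678; term = 0.47724678²·(1 − 0.17376689)·94200/2688 = 6.594931.
C: Wₕ = 0.52275322; term = 0.52275322²·(1 − 0.04013220)·40900/680 = 15.776812.
Sum = 22.371743.

22.3717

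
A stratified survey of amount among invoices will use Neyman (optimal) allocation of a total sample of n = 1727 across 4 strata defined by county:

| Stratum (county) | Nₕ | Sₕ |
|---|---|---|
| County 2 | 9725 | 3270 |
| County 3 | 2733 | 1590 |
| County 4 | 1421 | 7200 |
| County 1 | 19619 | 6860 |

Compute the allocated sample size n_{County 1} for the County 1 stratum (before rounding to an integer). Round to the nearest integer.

1284

Neyman allocation: nₕ = n·NₕSₕ / Σⱼ NⱼSⱼ.
Σ NⱼSⱼ = 9725·3270 + 2733·1590 + 1421·7200 + 19619·6860 = 1.8096376 × 10^8.
n_{County 1} = 1727·19619·6860 / (1.8096376 × 10^8) = 1284.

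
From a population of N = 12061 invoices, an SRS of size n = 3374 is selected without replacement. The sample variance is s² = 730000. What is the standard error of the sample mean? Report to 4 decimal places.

Under SRS without replacement, Var(ȳ) = (1 − f)·s²/n with f = n/N = 3374/12061 = 0.27974463.
Var(ȳ) = (1 − 0.27974463)·730000/3374 = 0.72025537·216.3604 = 155.83474.
SE(ȳ) = √(155.83474) = 12.4834.

12.4834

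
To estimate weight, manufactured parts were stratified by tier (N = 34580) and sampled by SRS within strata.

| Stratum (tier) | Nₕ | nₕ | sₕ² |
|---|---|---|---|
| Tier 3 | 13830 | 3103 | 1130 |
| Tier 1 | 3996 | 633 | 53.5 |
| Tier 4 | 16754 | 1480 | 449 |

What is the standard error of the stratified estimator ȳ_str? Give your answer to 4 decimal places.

Var(ȳ_str) = Σₕ Wₕ²(1 − fₕ)sₕ²/nₕ with Wₕ = Nₕ/N, N = 34580.
Tier 3: Wₕ = 0.39994216; term = 0.39994216²·(1 − 0.22436732)·1130/3103 = 0.045180096.
Tier 1: Wₕ = 0.11555813; term = 0.11555813²·(1 − 0.15840841)·53.5/633 = 9.4984434 × 10^-4.
Tier 4: Wₕ = 0.48449971; term = 0.48449971²·(1 − 0.08833711)·449/1480 = 0.064924101.
Sum = 0.11105404.
SE = √(0.11105404) = 0.3332.

0.3332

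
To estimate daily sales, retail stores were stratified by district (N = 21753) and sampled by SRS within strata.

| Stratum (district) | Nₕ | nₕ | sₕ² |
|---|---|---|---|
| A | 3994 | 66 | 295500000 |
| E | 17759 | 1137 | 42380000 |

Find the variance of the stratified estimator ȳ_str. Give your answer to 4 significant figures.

171700

Var(ȳ_str) = Σₕ Wₕ²(1 − fₕ)sₕ²/nₕ with Wₕ = Nₕ/N, N = 21753.
A: Wₕ = 0.18360686; term = 0.18360686²·(1 − 0.01652479)·295500000/66 = 148441.31.
E: Wₕ = 0.81639314; term = 0.81639314²·(1 − 0.06402388)·42380000/1137 = 23252.195.
Sum = 171693.51.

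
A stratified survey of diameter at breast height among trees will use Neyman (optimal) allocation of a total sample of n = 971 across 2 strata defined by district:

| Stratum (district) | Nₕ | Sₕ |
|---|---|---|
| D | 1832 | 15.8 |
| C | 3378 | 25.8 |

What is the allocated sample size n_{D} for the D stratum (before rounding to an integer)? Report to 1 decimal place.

242.1

Neyman allocation: nₕ = n·NₕSₕ / Σⱼ NⱼSⱼ.
Σ NⱼSⱼ = 1832·15.8 + 3378·25.8 = 116098.
n_{D} = 971·1832·15.8 / 116098 = 242.1.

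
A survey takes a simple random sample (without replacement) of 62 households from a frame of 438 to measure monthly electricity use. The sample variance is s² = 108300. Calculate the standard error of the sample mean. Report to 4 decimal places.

38.7236

Under SRS without replacement, Var(ȳ) = (1 − f)·s²/n with f = n/N = 62/438 = 0.14155251.
Var(ȳ) = (1 − 0.14155251)·108300/62 = 0.85844749·1746.7742 = 1499.5139.
SE(ȳ) = √(1499.5139) = 38.7236.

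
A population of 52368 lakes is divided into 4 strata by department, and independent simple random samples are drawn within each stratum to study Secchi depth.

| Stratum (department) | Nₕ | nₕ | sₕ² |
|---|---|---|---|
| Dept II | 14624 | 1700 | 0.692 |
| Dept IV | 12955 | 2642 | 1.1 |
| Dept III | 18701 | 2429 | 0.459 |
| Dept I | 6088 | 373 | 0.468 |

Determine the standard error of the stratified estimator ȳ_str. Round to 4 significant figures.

Var(ȳ_str) = Σₕ Wₕ²(1 − fₕ)sₕ²/nₕ with Wₕ = Nₕ/N, N = 52368.
Dept II: Wₕ = 0.27925451; term = 0.27925451²·(1 − 0.11624726)·0.692/1700 = 2.8053582 × 10^-5.
Dept IV: Wₕ = 0.24738390; term = 0.24738390²·(1 − 0.20393670)·1.1/2642 = 2.0283847 × 10^-5.
Dept III: Wₕ = 0.35710739; term = 0.35710739²·(1 − 0.12988610)·0.459/2429 = 2.0968094 × 10^-5.
Dept I: Wₕ = 0.11625420; term = 0.11625420²·(1 − 0.06126807)·0.468/373 = 1.5918272 × 10^-5.
Sum = 8.5223795 × 10^-5.
SE = √(8.5223795 × 10^-5) = 0.009232.

0.009232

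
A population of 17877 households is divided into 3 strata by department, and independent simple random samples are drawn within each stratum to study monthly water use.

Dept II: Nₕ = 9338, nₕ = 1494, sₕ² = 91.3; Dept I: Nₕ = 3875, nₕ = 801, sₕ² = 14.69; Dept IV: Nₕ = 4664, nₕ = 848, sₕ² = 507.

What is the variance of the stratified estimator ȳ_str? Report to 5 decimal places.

0.04799

Var(ȳ_str) = Σₕ Wₕ²(1 − fₕ)sₕ²/nₕ with Wₕ = Nₕ/N, N = 17877.
Dept II: Wₕ = 0.52234715; term = 0.52234715²·(1 − 0.15999143)·91.3/1494 = 0.014006265.
Dept I: Wₕ = 0.21675896; term = 0.21675896²·(1 − 0.20670968)·14.69/801 = 6.8355831 × 10^-4.
Dept IV: Wₕ = 0.26089389; term = 0.26089389²·(1 − 0.18181818)·507/848 = 0.033295821.
Sum = 0.047985644.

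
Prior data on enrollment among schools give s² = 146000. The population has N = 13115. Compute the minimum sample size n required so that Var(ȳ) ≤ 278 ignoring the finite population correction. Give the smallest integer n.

Without fpc, n₀ = s²/D = 146000/278 = 525.1799.
Rounding up, n = 526.

526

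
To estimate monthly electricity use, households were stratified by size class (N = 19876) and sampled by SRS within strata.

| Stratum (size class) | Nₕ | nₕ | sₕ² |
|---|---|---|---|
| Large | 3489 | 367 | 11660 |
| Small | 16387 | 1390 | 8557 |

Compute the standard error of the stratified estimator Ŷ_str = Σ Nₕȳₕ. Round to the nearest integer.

Var(Ŷ_str) = Σₕ Nₕ²(1 − fₕ)sₕ²/nₕ.
Large: 3489²·(1 − 367/3489)·11660/367 = 3.4607191 × 10^8.
Small: 16387²·(1 − 1390/16387)·8557/1390 = 1.5129012 × 10^9.
Sum = 1.8589731 × 10^9.
SE = √(1.8589731 × 10^9) = 43116.

43116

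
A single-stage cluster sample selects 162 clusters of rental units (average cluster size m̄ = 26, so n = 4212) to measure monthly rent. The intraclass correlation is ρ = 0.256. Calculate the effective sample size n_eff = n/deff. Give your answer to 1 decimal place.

569.2

deff = 1 + (26 − 1)·0.256 = 1 + 6.4 = 7.4.
n_eff = 4212 / 7.4 = 569.2.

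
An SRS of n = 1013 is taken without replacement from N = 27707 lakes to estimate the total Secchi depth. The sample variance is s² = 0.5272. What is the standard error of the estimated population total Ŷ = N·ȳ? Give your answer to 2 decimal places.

620.42

Var(Ŷ) = N²·Var(ȳ) = N²·(1 − n/N)·s²/n.
f = 1013/27707 = 0.03656116; Var(ȳ) = 0.96343884·0.5272/1013 = 5.0140667 × 10^-4.
Var(Ŷ) = 27707² · (5.0140667 × 10^-4) = 384918.79.
SE(Ŷ) = √(384918.79) = 620.42.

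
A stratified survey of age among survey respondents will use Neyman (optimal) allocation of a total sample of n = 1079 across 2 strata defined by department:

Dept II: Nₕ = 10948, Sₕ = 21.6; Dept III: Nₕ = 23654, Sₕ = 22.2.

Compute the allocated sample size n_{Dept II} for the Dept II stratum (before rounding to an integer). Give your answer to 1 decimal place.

335.0

Neyman allocation: nₕ = n·NₕSₕ / Σⱼ NⱼSⱼ.
Σ NⱼSⱼ = 10948·21.6 + 23654·22.2 = 761595.6.
n_{Dept II} = 1079·10948·21.6 / 761595.6 = 335.0.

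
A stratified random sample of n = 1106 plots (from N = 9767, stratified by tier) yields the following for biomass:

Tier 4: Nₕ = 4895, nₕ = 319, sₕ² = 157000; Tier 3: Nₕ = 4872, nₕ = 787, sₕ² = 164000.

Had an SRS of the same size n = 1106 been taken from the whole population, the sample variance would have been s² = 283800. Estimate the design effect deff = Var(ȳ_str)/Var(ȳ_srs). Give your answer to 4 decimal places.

0.6989

Var(ȳ_str) = Σ Wₕ²(1−fₕ)sₕ²/nₕ with Wₕ = Nₕ/9767:
  Tier 4: (4895/9767)²·(1−319/4895)·157000/319 = 115.56473
  Tier 3: (4872/9767)²·(1−787/4872)·164000/787 = 43.47565
  → Var(ȳ_str) = 159.04038.
Var(ȳ_srs) = (1 − 1106/9767)·283800/1106 = 227.54333.
deff = 159.04038 / 227.54333 = 0.6989.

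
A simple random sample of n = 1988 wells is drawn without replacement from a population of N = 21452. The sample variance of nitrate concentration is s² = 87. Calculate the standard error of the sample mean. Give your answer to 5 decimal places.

0.19927

Under SRS without replacement, Var(ȳ) = (1 − f)·s²/n with f = n/N = 1988/21452 = 0.09267201.
Var(ȳ) = (1 − 0.09267201)·87/1988 = 0.90732799·0.043762575 = 0.03970701.
SE(ȳ) = √(0.03970701) = 0.19927.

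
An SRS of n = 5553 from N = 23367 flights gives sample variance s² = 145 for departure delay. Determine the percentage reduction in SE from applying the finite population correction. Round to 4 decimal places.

f = n/N = 5553/23367 = 0.23764283.
SE_no-fpc = √(s²/n) = 0.16159211; SE_fpc = √((1−f)s²/n) = 0.14109103.
Ratio = √(1−f) = 0.87313067. Reduction = 100·(1 − 0.87313067) = 12.6869%.

12.6869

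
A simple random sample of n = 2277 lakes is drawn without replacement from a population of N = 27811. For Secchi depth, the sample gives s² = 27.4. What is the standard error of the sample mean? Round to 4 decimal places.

Under SRS without replacement, Var(ȳ) = (1 − f)·s²/n with f = n/N = 2277/27811 = 0.08187408.
Var(ȳ) = (1 − 0.08187408)·27.4/2277 = 0.91812592·0.012033377 = 0.011048156.
SE(ȳ) = √(0.011048156) = 0.1051.

0.1051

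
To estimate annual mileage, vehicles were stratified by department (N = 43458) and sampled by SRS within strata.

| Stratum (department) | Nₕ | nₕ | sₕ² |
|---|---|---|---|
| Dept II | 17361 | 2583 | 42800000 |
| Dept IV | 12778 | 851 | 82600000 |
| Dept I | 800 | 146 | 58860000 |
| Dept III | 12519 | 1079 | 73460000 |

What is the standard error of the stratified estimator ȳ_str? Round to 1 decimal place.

Var(ȳ_str) = Σₕ Wₕ²(1 − fₕ)sₕ²/nₕ with Wₕ = Nₕ/N, N = 43458.
Dept II: Wₕ = 0.39948916; term = 0.39948916²·(1 − 0.14878175)·42800000/2583 = 2250.973.
Dept IV: Wₕ = 0.29403102; term = 0.29403102²·(1 − 0.06659884)·82600000/851 = 7832.585.
Dept I: Wₕ = 0.01840858; term = 0.01840858²·(1 − 0.18250000)·58860000/146 = 111.68521.
Dept III: Wₕ = 0.28807124; term = 0.28807124²·(1 − 0.08618899)·73460000/1079 = 5162.8044.
Sum = 15358.048.
SE = √(15358.048) = 123.9.

123.9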